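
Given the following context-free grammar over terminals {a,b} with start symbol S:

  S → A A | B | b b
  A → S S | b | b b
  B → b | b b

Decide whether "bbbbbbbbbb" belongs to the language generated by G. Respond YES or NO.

Convert to CNF:
  S -> A A | T0 T0 | b
  A -> S S | T0 T0 | b
  B -> T0 T0 | b
  T0 -> b

Fill CYK table bottom-up:
  cell(0,0) b: {A,B,S,T0}  orig:{A,B,S}
  cell(1,1) b: {A,B,S,T0}  orig:{A,B,S}
  cell(2,2) b: {A,B,S,T0}  orig:{A,B,S}
  cell(3,3) b: {A,B,S,T0}  orig:{A,B,S}
  cell(4,4) b: {A,B,S,T0}  orig:{A,B,S}
  cell(5,5) b: {A,B,S,T0}  orig:{A,B,S}
  cell(6,6) b: {A,B,S,T0}  orig:{A,B,S}
  cell(7,7) b: {A,B,S,T0}  orig:{A,B,S}
  cell(8,8) b: {A,B,S,T0}  orig:{A,B,S}
  cell(9,9) b: {A,B,S,T0}  orig:{A,B,S}
  cell(0,1) bb: {A,B,S}
  cell(1,2) bb: {A,B,S}
  cell(2,3) bb: {A,B,S}
  cell(3,4) bb: {A,B,S}
  cell(4,5) bb: {A,B,S}
  cell(5,6) bb: {A,B,S}
  cell(6,7) bb: {A,B,S}
  cell(7,8) bb: {A,B,S}
  cell(8,9) bb: {A,B,S}
  cell(0,2) bbb: {A,S}
  cell(1,3) bbb: {A,S}
  cell(2,4) bbb: {A,S}
  cell(3,5) bbb: {A,S}
  cell(4,6) bbb: {A,S}
  cell(5,7) bbb: {A,S}
  cell(6,8) bbb: {A,S}
  cell(7,9) bbb: {A,S}
  cell(0,3) bbbb: {A,S}
  cell(1,4) bbbb: {A,S}
  cell(2,5) bbbb: {A,S}
  cell(3,6) bbbb: {A,S}
  cell(4,7) bbbb: {A,S}
  cell(5,8) bbbb: {A,S}
  cell(6,9) bbbb: {A,S}
  cell(0,4) bbbbb: {A,S}
  cell(1,5) bbbbb: {A,S}
  cell(2,6) bbbbb: {A,S}
  cell(3,7) bbbbb: {A,S}
  cell(4,8) bbbbb: {A,S}
  cell(5,9) bbbbb: {A,S}
  cell(0,5) bbbbbb: {A,S}
  cell(1,6) bbbbbb: {A,S}
  cell(2,7) bbbbbb: {A,S}
  cell(3,8) bbbbbb: {A,S}
  cell(4,9) bbbbbb: {A,S}
  cell(0,6) bbbbbbb: {A,S}
  cell(1,7) bbbbbbb: {A,S}
  cell(2,8) bbbbbbb: {A,S}
  cell(3,9) bbbbbbb: {A,S}
  cell(0,7) bbbbbbbb: {A,S}
  cell(1,8) bbbbbbbb: {A,S}
  cell(2,9) bbbbbbbb: {A,S}
  cell(0,8) bbbbbbbbb: {A,S}
  cell(1,9) bbbbbbbbb: {A,S}
  cell(0,9) bbbbbbbbbb: {A,S}

S ∈ T[0,9] ⇒ YES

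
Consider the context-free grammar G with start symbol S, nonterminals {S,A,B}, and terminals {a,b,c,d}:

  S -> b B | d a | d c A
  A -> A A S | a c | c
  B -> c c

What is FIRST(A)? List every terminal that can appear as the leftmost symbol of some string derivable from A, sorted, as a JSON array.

Compute FIRST by fixpoint:
iter 1:
  A via A→a c: +{a}
  A via A→c: +{c}
  B via B→c c: +{c}
  S via S→b B: +{b}
  S via S→d a: +{d}
  FIRST[S]={b,d}  FIRST[A]={a,c}  FIRST[B]={c}
iter 2: — fixpoint
  FIRST[S]={b,d}  FIRST[A]={a,c}  FIRST[B]={c}

FIRST(A) = ["a", "c"]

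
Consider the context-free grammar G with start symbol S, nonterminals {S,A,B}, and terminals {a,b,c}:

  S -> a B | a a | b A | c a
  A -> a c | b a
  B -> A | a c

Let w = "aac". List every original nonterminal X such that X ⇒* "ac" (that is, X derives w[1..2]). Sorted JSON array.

CNF form of G:
  S -> T0 B | T0 T0 | T1 T0 | T2 A
  A -> T0 T1 | T2 T0
  B -> T0 T1 | T2 T0
  T0 -> a
  T1 -> c
  T2 -> b

CYK fill (cells [i..j] with 1 ≤ i ≤ j ≤ 2 only):
  [1..1]={T0}  "a"  orig:{}
  [2..2]={T1}  "c"  orig:{}
  [1..2]={A,B}  "ac"

Original NTs in T[1,2] deriving "ac": ["A", "B"]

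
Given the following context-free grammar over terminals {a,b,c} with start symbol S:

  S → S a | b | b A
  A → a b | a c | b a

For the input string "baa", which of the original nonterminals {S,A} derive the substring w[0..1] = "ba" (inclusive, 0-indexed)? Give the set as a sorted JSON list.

CNF form of G:
  S -> S T0 | T1 A | b
  A -> T0 T1 | T0 T2 | T1 T0
  T0 -> a
  T1 -> b
  T2 -> c

Fill CYK table bottom-up (cells [i..j] with 0 ≤ i ≤ j ≤ 1 only):
  cell(0,0) b: {S,T1}  orig:{S}
  cell(1,1) a: {T0}  orig:{}
  cell(0,1) ba: {A,S}

Original NTs in T[0,1] deriving "ba": ["A", "S"]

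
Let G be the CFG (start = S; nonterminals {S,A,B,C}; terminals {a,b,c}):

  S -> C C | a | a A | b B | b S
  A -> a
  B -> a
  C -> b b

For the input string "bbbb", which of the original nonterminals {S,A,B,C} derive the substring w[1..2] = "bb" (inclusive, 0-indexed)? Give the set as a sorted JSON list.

Convert to CNF:
  S -> C C | T0 B | T0 S | T1 A | a
  A -> a
  B -> a
  C -> T0 T0
  T0 -> b
  T1 -> a

CYK table (by increasing span) (cells [i..j] with 1 ≤ i ≤ j ≤ 2 only):
  [1..1]={T0}  "b"  orig:{}
  [2..2]={T0}  "b"  orig:{}
  [1..2]={C}  "bb"

Original NTs in T[1,2] deriving "bb": ["C"]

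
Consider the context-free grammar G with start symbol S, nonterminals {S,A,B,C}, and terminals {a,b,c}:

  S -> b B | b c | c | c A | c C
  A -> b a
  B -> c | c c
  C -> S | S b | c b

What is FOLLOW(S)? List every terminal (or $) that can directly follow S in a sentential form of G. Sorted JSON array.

FIRST sets, iterate to fixpoint:
[1]
  A via A→b a: +{b}
  B via B→c: +{c}
  C via C→c b: +{c}
  S via S→b B: +{b}
  S via S→c: +{c}
  FIRST(S)={b,c}  FIRST(A)={b}  FIRST(B)={c}  FIRST(C)={c}
[2]
  C via C→S: +{b}
  FIRST(S)={b,c}  FIRST(A)={b}  FIRST(B)={c}  FIRST(C)={b,c}
[3] (stable)
  FIRST(S)={b,c}  FIRST(A)={b}  FIRST(B)={c}  FIRST(C)={b,c}

FOLLOW sets:
FOLLOW(S) := {$}
round 1:
  C→S b: FOLLOW(S) ⊇ FIRST(b) = {b}; new: +{b}
  S→b B: FOLLOW(B) ⊇ FOLLOW(S) ⊇ {$,b}; new: +{$,b}
  S→c A: FOLLOW(A) ⊇ FOLLOW(S) ⊇ {$,b}; new: +{$,b}
  S→c C: FOLLOW(C) ⊇ FOLLOW(S) ⊇ {$,b}; new: +{$,b}
  FOLLOW(S)={$,b}  FOLLOW(A)={$,b}  FOLLOW(B)={$,b}  FOLLOW(C)={$,b}
round 2: — fixpoint
  FOLLOW(S)={$,b}  FOLLOW(A)={$,b}  FOLLOW(B)={$,b}  FOLLOW(C)={$,b}

FOLLOW(S) = ["$", "b"]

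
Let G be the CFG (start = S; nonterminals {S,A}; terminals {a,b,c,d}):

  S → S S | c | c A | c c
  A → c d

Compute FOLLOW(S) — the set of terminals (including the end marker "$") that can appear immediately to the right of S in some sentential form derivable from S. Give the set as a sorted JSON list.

FIRST iteration:
iter 1:
  A via A→c d: +{c}
  S via S→c: +{c}
  FIRST[S]={c}  FIRST[A]={c}
iter 2: done
  FIRST[S]={c}  FIRST[A]={c}

FOLLOW sets:
initialize: $ ∈ FOLLOW(S)
iter 1:
  S→S S: FOLLOW(S) ⊇ FIRST(S) = {c}; new: +{c}
  S→c A: FOLLOW(A) ⊇ FOLLOW(S) ⊇ {$,c}; new: +{$,c}
  FOLLOW[S]={$,c}  FOLLOW[A]={$,c}
iter 2: (no change)
  FOLLOW[S]={$,c}  FOLLOW[A]={$,c}

FOLLOW(S) = ["$", "c"]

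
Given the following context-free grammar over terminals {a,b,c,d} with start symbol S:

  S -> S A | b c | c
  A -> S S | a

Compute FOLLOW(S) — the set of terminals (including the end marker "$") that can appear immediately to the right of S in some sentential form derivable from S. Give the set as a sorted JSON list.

Compute FIRST by fixpoint:
iter 1:
  A via A→a: +{a}
  S via S→b c: +{b}
  S via S→c: +{c}
  S: {b,c}  A: {a}
iter 2:
  A via A→S S: +{b,c}
  S: {b,c}  A: {a,b,c}
iter 3: done
  S: {b,c}  A: {a,b,c}

Compute FOLLOW by fixpoint:
seed FOLLOW(S) with $
[1]
  A→S S: FOLLOW(S) ⊇ FIRST(S) = {b,c}; new: +{b,c}
  S→S A: FOLLOW(S) ⊇ FIRST(A) = {a,b,c}; new: +{a}
  S→S A: FOLLOW(A) ⊇ FOLLOW(S) ⊇ {$,a,b,c}; new: +{$,a,b,c}
  FOLLOW(S)={$,a,b,c}  FOLLOW(A)={$,a,b,c}
[2] done
  FOLLOW(S)={$,a,b,c}  FOLLOW(A)={$,a,b,c}

FOLLOW(S) = ["$", "a", "b", "c"]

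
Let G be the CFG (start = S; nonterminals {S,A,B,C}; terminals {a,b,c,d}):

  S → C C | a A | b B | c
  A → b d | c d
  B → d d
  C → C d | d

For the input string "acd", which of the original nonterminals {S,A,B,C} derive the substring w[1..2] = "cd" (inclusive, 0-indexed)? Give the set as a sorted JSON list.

Convert to CNF:
  S -> C C | T0 B | T3 A | c
  A -> T0 T1 | T2 T1
  B -> T1 T1
  C -> C T1 | d
  T0 -> b
  T1 -> d
  T2 -> c
  T3 -> a

Fill CYK table bottom-up, restricted to cells inside w[1..2]:
  cell(1,1) c: {S,T2}  orig:{S}
  cell(2,2) d: {C,T1}  orig:{C}
  cell(1,2) cd: {A}

Original NTs in T[1,2] deriving "cd": ["A"]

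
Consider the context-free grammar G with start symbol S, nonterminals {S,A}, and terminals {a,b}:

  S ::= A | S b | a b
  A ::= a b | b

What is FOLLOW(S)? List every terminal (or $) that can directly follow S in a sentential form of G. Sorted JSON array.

FIRST iteration:
iter 1:
  A via A→a b: +{a}
  A via A→b: +{b}
  S via S→A: +{a,b}
  S: {a,b}  A: {a,b}
iter 2: done
  S: {a,b}  A: {a,b}

FOLLOW sets:
seed FOLLOW(S) with $
pass 1:
  S→A: FOLLOW(A) ⊇ FOLLOW(S) ⊇ {$}; new: +{$}
  S→S b: FOLLOW(S) ⊇ FIRST(b) = {b}; new: +{b}
  S: {$,b}  A: {$}
pass 2:
  S→A: FOLLOW(A) ⊇ FOLLOW(S) ⊇ {$,b}; new: +{b}
  S: {$,b}  A: {$,b}
pass 3: — fixpoint
  S: {$,b}  A: {$,b}

FOLLOW(S) = ["$", "b"]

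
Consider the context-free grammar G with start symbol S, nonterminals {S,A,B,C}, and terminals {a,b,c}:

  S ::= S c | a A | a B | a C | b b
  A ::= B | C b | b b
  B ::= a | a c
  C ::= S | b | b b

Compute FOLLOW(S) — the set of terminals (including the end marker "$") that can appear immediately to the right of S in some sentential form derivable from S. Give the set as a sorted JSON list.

FIRST iteration:
round 1:
  A via A→b b: +{b}
  B via B→a: +{a}
  C via C→b: +{b}
  S via S→a A: +{a}
  S via S→b b: +{b}
  S: {a,b}  A: {b}  B: {a}  C: {b}
round 2:
  A via A→B: +{a}
  C via C→S: +{a}
  S: {a,b}  A: {a,b}  B: {a}  C: {a,b}
round 3: done
  S: {a,b}  A: {a,b}  B: {a}  C: {a,b}

FOLLOW iteration:
initialize: $ ∈ FOLLOW(S)
iter 1:
  A→C b: FOLLOW(C) ⊇ FIRST(b) = {b}; new: +{b}
  C→S: FOLLOW(S) ⊇ FOLLOW(C) ⊇ {b}; new: +{b}
  S→S c: FOLLOW(S) ⊇ FIRST(c) = {c}; new: +{c}
  S→a A: FOLLOW(A) ⊇ FOLLOW(S) ⊇ {$,b,c}; new: +{$,b,c}
  S→a B: FOLLOW(B) ⊇ FOLLOW(S) ⊇ {$,b,c}; new: +{$,b,c}
  S→a C: FOLLOW(C) ⊇ FOLLOW(S) ⊇ {$,b,c}; new: +{$,c}
  FOLLOW(S)={$,b,c}  FOLLOW(A)={$,b,c}  FOLLOW(B)={$,b,c}  FOLLOW(C)={$,b,c}
iter 2: (stable)
  FOLLOW(S)={$,b,c}  FOLLOW(A)={$,b,c}  FOLLOW(B)={$,b,c}  FOLLOW(C)={$,b,c}

FOLLOW(S) = ["$", "b", "c"]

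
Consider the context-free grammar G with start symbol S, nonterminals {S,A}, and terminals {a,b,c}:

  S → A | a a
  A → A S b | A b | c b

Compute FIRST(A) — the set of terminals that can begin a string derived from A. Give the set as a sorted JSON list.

FIRST sets, iterate to fixpoint:
[1]
  A via A→c b: +{c}
  S via S→A: +{c}
  S via S→a a: +{a}
  FIRST[S]={a,c}  FIRST[A]={c}
[2] (no change)
  FIRST[S]={a,c}  FIRST[A]={c}

FIRST(A) = ["c"]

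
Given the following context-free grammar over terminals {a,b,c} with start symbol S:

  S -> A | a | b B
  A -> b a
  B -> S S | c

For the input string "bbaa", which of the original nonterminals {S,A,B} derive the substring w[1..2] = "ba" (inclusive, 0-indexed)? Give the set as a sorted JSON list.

Convert to CNF:
  S -> T0 B | T0 T1 | a
  A -> T0 T1
  B -> S S | c
  T0 -> b
  T1 -> a

CYK fill (cells [i..j] with 1 ≤ i ≤ j ≤ 2 only):
  T[1,1] 'b' = {T0}  orig:{}
  T[2,2] 'a' = {S,T1}  orig:{S}
  T[1,2] 'ba' = {A,S}

Original NTs in T[1,2] deriving "ba": ["A", "S"]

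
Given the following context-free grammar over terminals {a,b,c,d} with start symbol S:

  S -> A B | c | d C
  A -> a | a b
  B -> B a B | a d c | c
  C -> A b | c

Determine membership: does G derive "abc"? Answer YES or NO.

CNF form of G:
  S -> A B | T2 C | c
  A -> T0 T1 | a
  B -> B X4 | T0 X5 | c
  C -> A T1 | c
  T0 -> a
  T1 -> b
  T2 -> d
  T3 -> c
  X4 -> T0 B
  X5 -> T2 T3

CYK fill:
  cell(0,0) a: {A,T0}  orig:{A}
  cell(1,1) b: {T1}  orig:{}
  cell(2,2) c: {B,C,S,T3}  orig:{B,C,S}
  cell(0,1) ab: {A,C}
  cell(1,2) bc: ∅
  cell(0,2) abc: {S}

S ∈ T[0,2] ⇒ YES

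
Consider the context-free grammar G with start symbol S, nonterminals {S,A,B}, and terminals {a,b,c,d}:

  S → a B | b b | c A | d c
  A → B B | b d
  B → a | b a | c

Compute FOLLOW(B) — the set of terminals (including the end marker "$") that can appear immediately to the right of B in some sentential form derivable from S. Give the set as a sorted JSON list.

Compute FIRST by fixpoint:
iter 1:
  A via A→b d: +{b}
  B via B→a: +{a}
  B via B→b a: +{b}
  B via B→c: +{c}
  S via S→a B: +{a}
  S via S→b b: +{b}
  S via S→c A: +{c}
  S via S→d c: +{d}
  FIRST[S]={a,b,c,d}  FIRST[A]={b}  FIRST[B]={a,b,c}
iter 2:
  A via A→B B: +{a,c}
  FIRST[S]={a,b,c,d}  FIRST[A]={a,b,c}  FIRST[B]={a,b,c}
iter 3: (stable)
  FIRST[S]={a,b,c,d}  FIRST[A]={a,b,c}  FIRST[B]={a,b,c}

FOLLOW sets:
initialize: $ ∈ FOLLOW(S)
pass 1:
  A→B B: FOLLOW(B) ⊇ FIRST(B) = {a,b,c}; new: +{a,b,c}
  S→a B: FOLLOW(B) ⊇ FOLLOW(S) ⊇ {$}; new: +{$}
  S→c A: FOLLOW(A) ⊇ FOLLOW(S) ⊇ {$}; new: +{$}
  FOLLOW[S]={$}  FOLLOW[A]={$}  FOLLOW[B]={$,a,b,c}
pass 2: done
  FOLLOW[S]={$}  FOLLOW[A]={$}  FOLLOW[B]={$,a,b,c}

FOLLOW(B) = ["$", "a", "b", "c"]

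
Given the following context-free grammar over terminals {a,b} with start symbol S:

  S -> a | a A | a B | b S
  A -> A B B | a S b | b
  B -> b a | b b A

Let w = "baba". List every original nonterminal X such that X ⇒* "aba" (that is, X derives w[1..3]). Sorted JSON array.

Convert to CNF:
  S -> T0 A | T0 B | T1 S | a
  A -> A X2 | T0 X3 | b
  B -> T1 T0 | T1 X4
  T0 -> a
  T1 -> b
  X2 -> B B
  X3 -> S T1
  X4 -> T1 A

Fill CYK table bottom-up (cells [i..j] with 1 ≤ i ≤ j ≤ 3 only):
  cell(1,1) a: {S,T0}  orig:{S}
  cell(2,2) b: {A,T1}  orig:{A}
  cell(3,3) a: {S,T0}  orig:{S}
  cell(1,2) ab: {S,X3}  orig:{S}
  cell(2,3) ba: {B,S}
  cell(1,3) aba: {S}

Original NTs in T[1,3] deriving "aba": ["S"]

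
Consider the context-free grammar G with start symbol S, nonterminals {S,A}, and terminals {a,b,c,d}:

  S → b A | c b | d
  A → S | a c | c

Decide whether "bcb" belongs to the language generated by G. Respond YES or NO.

Convert to CNF:
  S -> T1 T2 | T2 A | d
  A -> T0 T1 | T1 T2 | T2 A | c | d
  T0 -> a
  T1 -> c
  T2 -> b

CYK fill:
  [0..0]={T2}  "b"  orig:{}
  [1..1]={A,T1}  "c"  orig:{A}
  [2..2]={T2}  "b"  orig:{}
  [0..1]={A,S}  "bc"
  [1..2]={A,S}  "cb"
  [0..2]={A,S}  "bcb"

S ∈ T[0,2] ⇒ YES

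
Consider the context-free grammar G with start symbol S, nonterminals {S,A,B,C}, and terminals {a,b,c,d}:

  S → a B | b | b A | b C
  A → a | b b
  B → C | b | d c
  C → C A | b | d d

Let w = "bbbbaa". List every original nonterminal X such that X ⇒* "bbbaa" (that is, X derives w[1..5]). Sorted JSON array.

Convert to CNF:
  S -> T0 A | T0 C | T3 B | b
  A -> T0 T0 | a
  B -> C A | T1 T1 | T1 T2 | b
  C -> C A | T1 T1 | b
  T0 -> b
  T1 -> d
  T2 -> c
  T3 -> a

CYK table (by increasing span) (cells [i..j] with 1 ≤ i ≤ j ≤ 5 only):
  [1..1]={B,C,S,T0}  "b"  orig:{B,C,S}
  [2..2]={B,C,S,T0}  "b"  orig:{B,C,S}
  [3..3]={B,C,S,T0}  "b"  orig:{B,C,S}
  [4..4]={A,T3}  "a"  orig:{A}
  [5..5]={A,T3}  "a"  orig:{A}
  [1..2]={A,S}  "bb"
  [2..3]={A,S}  "bb"
  [3..4]={B,C,S}  "ba"
  [4..5]=∅  "aa"
  [1..3]={B,C,S}  "bbb"
  [2..4]={S}  "bba"
  [3..5]={B,C}  "baa"
  [1..4]={B,C}  "bbba"
  [2..5]={S}  "bbaa"
  [1..5]={B,C}  "bbbaa"

Original NTs in T[1,5] deriving "bbbaa": ["B", "C"]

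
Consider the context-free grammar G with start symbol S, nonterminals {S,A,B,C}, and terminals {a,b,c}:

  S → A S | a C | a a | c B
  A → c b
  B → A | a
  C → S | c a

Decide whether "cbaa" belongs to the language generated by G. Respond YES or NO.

Convert to CNF:
  S -> A S | T0 B | T2 C | T2 T2
  A -> T0 T1
  B -> T0 T1 | a
  C -> A S | T0 B | T0 T2 | T2 C | T2 T2
  T0 -> c
  T1 -> b
  T2 -> a

Fill CYK table bottom-up:
  cell(0,0) c: {T0}  orig:{}
  cell(1,1) b: {T1}  orig:{}
  cell(2,2) a: {B,T2}  orig:{B}
  cell(3,3) a: {B,T2}  orig:{B}
  cell(0,1) cb: {A,B}
  cell(1,2) ba: ∅
  cell(2,3) aa: {C,S}
  cell(0,2) cba: ∅
  cell(1,3) baa: ∅
  cell(0,3) cbaa: {C,S}

S ∈ T[0,3] ⇒ YES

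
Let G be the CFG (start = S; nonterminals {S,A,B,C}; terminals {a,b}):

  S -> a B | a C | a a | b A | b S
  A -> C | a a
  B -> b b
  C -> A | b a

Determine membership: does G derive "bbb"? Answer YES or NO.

Convert to CNF:
  S -> T0 B | T0 C | T0 T0 | T1 A | T1 S
  A -> T0 T0 | T1 T0
  B -> T1 T1
  C -> T0 T0 | T1 T0
  T0 -> a
  T1 -> b

CYK table (by increasing span):
  T[0,0] 'b' = {T1}  orig:{}
  T[1,1] 'b' = {T1}  orig:{}
  T[2,2] 'b' = {T1}  orig:{}
  T[0,1] 'bb' = {B}
  T[1,2] 'bb' = {B}
  T[0,2] 'bbb' = ∅

S ∉ T[0,2] ⇒ NO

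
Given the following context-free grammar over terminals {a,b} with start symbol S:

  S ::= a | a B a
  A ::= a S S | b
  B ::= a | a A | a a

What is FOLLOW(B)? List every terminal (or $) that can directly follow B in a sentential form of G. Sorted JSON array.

Compute FIRST by fixpoint:
round 1:
  A via A→a S S: +{a}
  A via A→b: +{b}
  B via B→a: +{a}
  S via S→a: +{a}
  FIRST(S)={a}  FIRST(A)={a,b}  FIRST(B)={a}
round 2: (stable)
  FIRST(S)={a}  FIRST(A)={a,b}  FIRST(B)={a}

Compute FOLLOW by fixpoint:
initialize: $ ∈ FOLLOW(S)
[1]
  A→a S S: FOLLOW(S) ⊇ FIRST(S) = {a}; new: +{a}
  S→a B a: FOLLOW(B) ⊇ FIRST(a) = {a}; new: +{a}
  FOLLOW(S)={$,a}  FOLLOW(A)={}  FOLLOW(B)={a}
[2]
  B→a A: FOLLOW(A) ⊇ FOLLOW(B) ⊇ {a}; new: +{a}
  FOLLOW(S)={$,a}  FOLLOW(A)={a}  FOLLOW(B)={a}
[3] — fixpoint
  FOLLOW(S)={$,a}  FOLLOW(A)={a}  FOLLOW(B)={a}

FOLLOW(B) = ["a"]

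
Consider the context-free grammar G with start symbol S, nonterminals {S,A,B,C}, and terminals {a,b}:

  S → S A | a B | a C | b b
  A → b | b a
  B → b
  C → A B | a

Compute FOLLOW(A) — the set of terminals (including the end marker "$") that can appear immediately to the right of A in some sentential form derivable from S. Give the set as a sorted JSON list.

Compute FIRST by fixpoint:
round 1:
  A via A→b: +{b}
  B via B→b: +{b}
  C via C→A B: +{b}
  C via C→a: +{a}
  S via S→a B: +{a}
  S via S→b b: +{b}
  S: {a,b}  A: {b}  B: {b}  C: {a,b}
round 2: (no change)
  S: {a,b}  A: {b}  B: {b}  C: {a,b}

Compute FOLLOW by fixpoint:
initialize: $ ∈ FOLLOW(S)
iter 1:
  C→A B: FOLLOW(A) ⊇ FIRST(B) = {b}; new: +{b}
  S→S A: FOLLOW(S) ⊇ FIRST(A) = {b}; new: +{b}
  S→S A: FOLLOW(A) ⊇ FOLLOW(S) ⊇ {$,b}; new: +{$}
  S→a B: FOLLOW(B) ⊇ FOLLOW(S) ⊇ {$,b}; new: +{$,b}
  S→a C: FOLLOW(C) ⊇ FOLLOW(S) ⊇ {$,b}; new: +{$,b}
  FOLLOW[S]={$,b}  FOLLOW[A]={$,b}  FOLLOW[B]={$,b}  FOLLOW[C]={$,b}
iter 2: done
  FOLLOW[S]={$,b}  FOLLOW[A]={$,b}  FOLLOW[B]={$,b}  FOLLOW[C]={$,b}

FOLLOW(A) = ["$", "b"]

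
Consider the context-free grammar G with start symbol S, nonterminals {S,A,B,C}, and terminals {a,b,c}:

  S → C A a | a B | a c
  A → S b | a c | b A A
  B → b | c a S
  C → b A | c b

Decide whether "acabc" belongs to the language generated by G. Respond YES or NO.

Convert to CNF:
  S -> C X5 | T1 B | T1 T2
  A -> S T0 | T0 X3 | T1 T2
  B -> T2 X4 | b
  C -> T0 A | T2 T0
  T0 -> b
  T1 -> a
  T2 -> c
  X3 -> A A
  X4 -> T1 S
  X5 -> A T1

CYK table (by increasing span):
  T[0,0] 'a' = {T1}  orig:{}
  T[1,1] 'c' = {T2}  orig:{}
  T[2,2] 'a' = {T1}  orig:{}
  T[3,3] 'b' = {B,T0}  orig:{B}
  T[4,4] 'c' = {T2}  orig:{}
  T[0,1] 'ac' = {A,S}
  T[1,2] 'ca' = ∅
  T[2,3] 'ab' = {S}
  T[3,4] 'bc' = ∅
  T[0,2] 'aca' = {X5}  orig:{}
  T[1,3] 'cab' = ∅
  T[2,4] 'abc' = ∅
  T[0,3] 'acab' = ∅
  T[1,4] 'cabc' = ∅
  T[0,4] 'acabc' = ∅

S ∉ T[0,4] ⇒ NO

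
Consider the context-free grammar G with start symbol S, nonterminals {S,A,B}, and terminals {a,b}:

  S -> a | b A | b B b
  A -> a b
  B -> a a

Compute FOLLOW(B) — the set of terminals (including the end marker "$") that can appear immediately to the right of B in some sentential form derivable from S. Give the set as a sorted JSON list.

Compute FIRST by fixpoint:
iter 1:
  A via A→a b: +{a}
  B via B→a a: +{a}
  S via S→a: +{a}
  S via S→b A: +{b}
  FIRST(S)={a,b}  FIRST(A)={a}  FIRST(B)={a}
iter 2: (no change)
  FIRST(S)={a,b}  FIRST(A)={a}  FIRST(B)={a}

Compute FOLLOW by fixpoint:
initialize: $ ∈ FOLLOW(S)
pass 1:
  S→b A: FOLLOW(A) ⊇ FOLLOW(S) ⊇ {$}; new: +{$}
  S→b B b: FOLLOW(B) ⊇ FIRST(b) = {b}; new: +{b}
  FOLLOW[S]={$}  FOLLOW[A]={$}  FOLLOW[B]={b}
pass 2: done
  FOLLOW[S]={$}  FOLLOW[A]={$}  FOLLOW[B]={b}

FOLLOW(B) = ["b"]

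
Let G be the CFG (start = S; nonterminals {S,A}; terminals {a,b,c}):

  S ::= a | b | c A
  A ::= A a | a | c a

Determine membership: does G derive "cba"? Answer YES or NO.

Convert to CNF:
  S -> T1 A | a | b
  A -> A T0 | T1 T0 | a
  T0 -> a
  T1 -> c

CYK fill:
  [0..0]={T1}  "c"  orig:{}
  [1..1]={S}  "b"
  [2..2]={A,S,T0}  "a"  orig:{A,S}
  [0..1]=∅  "cb"
  [1..2]=∅  "ba"
  [0..2]=∅  "cba"

S ∉ T[0,2] ⇒ NO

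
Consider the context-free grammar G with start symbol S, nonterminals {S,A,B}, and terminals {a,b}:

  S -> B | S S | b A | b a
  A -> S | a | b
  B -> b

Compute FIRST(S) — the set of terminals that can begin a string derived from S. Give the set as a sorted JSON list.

FIRST iteration:
round 1:
  A via A→a: +{a}
  A via A→b: +{b}
  B via B→b: +{b}
  S via S→B: +{b}
  FIRST[S]={b}  FIRST[A]={a,b}  FIRST[B]={b}
round 2: (no change)
  FIRST[S]={b}  FIRST[A]={a,b}  FIRST[B]={b}

FIRST(S) = ["b"]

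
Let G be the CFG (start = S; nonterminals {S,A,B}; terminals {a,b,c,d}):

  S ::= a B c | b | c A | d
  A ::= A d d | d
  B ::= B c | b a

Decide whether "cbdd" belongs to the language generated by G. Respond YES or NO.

CNF form of G:
  S -> T1 A | T3 X5 | b | d
  A -> A X4 | d
  B -> B T1 | T2 T3
  T0 -> d
  T1 -> c
  T2 -> b
  T3 -> a
  X4 -> T0 T0
  X5 -> B T1

CYK table (by increasing span):
  T[0,0] 'c' = {T1}  orig:{}
  T[1,1] 'b' = {S,T2}  orig:{S}
  T[2,2] 'd' = {A,S,T0}  orig:{A,S}
  T[3,3] 'd' = {A,S,T0}  orig:{A,S}
  T[0,1] 'cb' = ∅
  T[1,2] 'bd' = ∅
  T[2,3] 'dd' = {X4}  orig:{}
  T[0,2] 'cbd' = ∅
  T[1,3] 'bdd' = ∅
  T[0,3] 'cbdd' = ∅

S ∉ T[0,3] ⇒ NO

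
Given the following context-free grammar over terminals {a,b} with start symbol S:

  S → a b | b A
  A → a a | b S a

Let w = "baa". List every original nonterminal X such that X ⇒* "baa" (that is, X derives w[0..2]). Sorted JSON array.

CNF form of G:
  S -> T0 T1 | T1 A
  A -> T0 T0 | T1 X2
  T0 -> a
  T1 -> b
  X2 -> S T0

CYK fill, restricted to cells inside w[0..2]:
  [0..0]={T1}  "b"  orig:{}
  [1..1]={T0}  "a"  orig:{}
  [2..2]={T0}  "a"  orig:{}
  [0..1]=∅  "ba"
  [1..2]={A}  "aa"
  [0..2]={S}  "baa"

Original NTs in T[0,2] deriving "baa": ["S"]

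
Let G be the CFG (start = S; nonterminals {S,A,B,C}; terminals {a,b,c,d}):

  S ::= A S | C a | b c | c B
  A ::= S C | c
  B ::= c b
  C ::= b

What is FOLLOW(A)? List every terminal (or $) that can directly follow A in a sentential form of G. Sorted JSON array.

Compute FIRST by fixpoint:
pass 1:
  A via A→c: +{c}
  B via B→c b: +{c}
  C via C→b: +{b}
  S via S→A S: +{c}
  S via S→C a: +{b}
  S: {b,c}  A: {c}  B: {c}  C: {b}
pass 2:
  A via A→S C: +{b}
  S: {b,c}  A: {b,c}  B: {c}  C: {b}
pass 3: (stable)
  S: {b,c}  A: {b,c}  B: {c}  C: {b}

FOLLOW iteration:
seed FOLLOW(S) with $
iter 1:
  A→S C: FOLLOW(S) ⊇ FIRST(C) = {b}; new: +{b}
  S→A S: FOLLOW(A) ⊇ FIRST(S) = {b,c}; new: +{b,c}
  S→C a: FOLLOW(C) ⊇ FIRST(a) = {a}; new: +{a}
  S→c B: FOLLOW(B) ⊇ FOLLOW(S) ⊇ {$,b}; new: +{$,b}
  FOLLOW(S)={$,b}  FOLLOW(A)={b,c}  FOLLOW(B)={$,b}  FOLLOW(C)={a}
iter 2:
  A→S C: FOLLOW(C) ⊇ FOLLOW(A) ⊇ {b,c}; new: +{b,c}
  FOLLOW(S)={$,b}  FOLLOW(A)={b,c}  FOLLOW(B)={$,b}  FOLLOW(C)={a,b,c}
iter 3: done
  FOLLOW(S)={$,b}  FOLLOW(A)={b,c}  FOLLOW(B)={$,b}  FOLLOW(C)={a,b,c}

FOLLOW(A) = ["b", "c"]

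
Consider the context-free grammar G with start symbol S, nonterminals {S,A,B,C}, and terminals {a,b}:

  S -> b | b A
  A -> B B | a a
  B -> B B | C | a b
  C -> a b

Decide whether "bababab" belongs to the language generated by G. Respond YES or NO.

Convert to CNF:
  S -> T1 A | b
  A -> B B | T0 T0
  B -> B B | T0 T1
  C -> T0 T1
  T0 -> a
  T1 -> b

CYK fill:
  [0..0]={S,T1}  "b"  orig:{S}
  [1..1]={T0}  "a"  orig:{}
  [2..2]={S,T1}  "b"  orig:{S}
  [3..3]={T0}  "a"  orig:{}
  [4..4]={S,T1}  "b"  orig:{S}
  [5..5]={T0}  "a"  orig:{}
  [6..6]={S,T1}  "b"  orig:{S}
  [0..1]=∅  "ba"
  [1..2]={B,C}  "ab"
  [2..3]=∅  "ba"
  [3..4]={B,C}  "ab"
  [4..5]=∅  "ba"
  [5..6]={B,C}  "ab"
  [0..2]=∅  "bab"
  [1..3]=∅  "aba"
  [2..4]=∅  "bab"
  [3..5]=∅  "aba"
  [4..6]=∅  "bab"
  [0..3]=∅  "baba"
  [1..4]={A,B}  "abab"
  [2..5]=∅  "baba"
  [3..6]={A,B}  "abab"
  [0..4]={S}  "babab"
  [1..5]=∅  "ababa"
  [2..6]={S}  "babab"
  [0..5]=∅  "bababa"
  [1..6]={A,B}  "ababab"
  [0..6]={S}  "bababab"

S ∈ T[0,6] ⇒ YES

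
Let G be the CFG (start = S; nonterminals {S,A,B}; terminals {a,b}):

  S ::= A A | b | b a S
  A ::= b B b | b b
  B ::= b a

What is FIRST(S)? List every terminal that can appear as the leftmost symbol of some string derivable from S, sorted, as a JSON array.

FIRST sets, iterate to fixpoint:
iter 1:
  A via A→b B b: +{b}
  B via B→b a: +{b}
  S via S→A A: +{b}
  FIRST[S]={b}  FIRST[A]={b}  FIRST[B]={b}
iter 2: — fixpoint
  FIRST[S]={b}  FIRST[A]={b}  FIRST[B]={b}

FIRST(S) = ["b"]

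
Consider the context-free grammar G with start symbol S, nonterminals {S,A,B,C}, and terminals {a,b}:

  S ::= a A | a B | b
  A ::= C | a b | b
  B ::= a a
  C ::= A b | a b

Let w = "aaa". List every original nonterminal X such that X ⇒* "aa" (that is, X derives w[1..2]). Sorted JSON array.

Convert to CNF:
  S -> T1 A | T1 B | b
  A -> A T0 | T1 T0 | b
  B -> T1 T1
  C -> A T0 | T1 T0
  T0 -> b
  T1 -> a

CYK fill, restricted to cells inside w[1..2]:
  cell(1,1) a: {T1}  orig:{}
  cell(2,2) a: {T1}  orig:{}
  cell(1,2) aa: {B}

Original NTs in T[1,2] deriving "aa": ["B"]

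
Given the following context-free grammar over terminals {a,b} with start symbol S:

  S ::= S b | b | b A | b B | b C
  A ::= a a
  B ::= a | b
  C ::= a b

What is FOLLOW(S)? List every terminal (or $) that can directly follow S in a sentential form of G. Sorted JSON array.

FIRST iteration:
pass 1:
  A via A→a a: +{a}
  B via B→a: +{a}
  B via B→b: +{b}
  C via C→a b: +{a}
  S via S→b: +{b}
  FIRST(S)={b}  FIRST(A)={a}  FIRST(B)={a,b}  FIRST(C)={a}
pass 2: done
  FIRST(S)={b}  FIRST(A)={a}  FIRST(B)={a,b}  FIRST(C)={a}

Compute FOLLOW by fixpoint:
seed FOLLOW(S) with $
round 1:
  S→S b: FOLLOW(S) ⊇ FIRST(b) = {b}; new: +{b}
  S→b A: FOLLOW(A) ⊇ FOLLOW(S) ⊇ {$,b}; new: +{$,b}
  S→b B: FOLLOW(B) ⊇ FOLLOW(S) ⊇ {$,b}; new: +{$,b}
  S→b C: FOLLOW(C) ⊇ FOLLOW(S) ⊇ {$,b}; new: +{$,b}
  FOLLOW(S)={$,b}  FOLLOW(A)={$,b}  FOLLOW(B)={$,b}  FOLLOW(C)={$,b}
round 2: — fixpoint
  FOLLOW(S)={$,b}  FOLLOW(A)={$,b}  FOLLOW(B)={$,b}  FOLLOW(C)={$,b}

FOLLOW(S) = ["$", "b"]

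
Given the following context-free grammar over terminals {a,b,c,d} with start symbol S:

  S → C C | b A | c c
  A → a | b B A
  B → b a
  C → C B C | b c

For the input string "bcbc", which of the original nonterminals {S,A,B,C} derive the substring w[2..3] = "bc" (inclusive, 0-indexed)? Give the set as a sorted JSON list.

CNF form of G:
  S -> C C | T0 A | T2 T2
  A -> T0 X3 | a
  B -> T0 T1
  C -> C X4 | T0 T2
  T0 -> b
  T1 -> a
  T2 -> c
  X3 -> B A
  X4 -> B C

Fill CYK table bottom-up (cells [i..j] with 2 ≤ i ≤ j ≤ 3 only):
  T[2,2] 'b' = {T0}  orig:{}
  T[3,3] 'c' = {T2}  orig:{}
  T[2,3] 'bc' = {C}

Original NTs in T[2,3] deriving "bc": ["C"]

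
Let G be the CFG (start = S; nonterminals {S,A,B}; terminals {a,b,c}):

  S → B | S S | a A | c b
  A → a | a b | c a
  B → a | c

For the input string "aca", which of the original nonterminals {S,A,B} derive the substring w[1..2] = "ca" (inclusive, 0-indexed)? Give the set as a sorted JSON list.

CNF form of G:
  S -> S S | T0 A | T2 T1 | a | c
  A -> T0 T1 | T2 T0 | a
  B -> a | c
  T0 -> a
  T1 -> b
  T2 -> c

CYK table (by increasing span) (cells [i..j] with 1 ≤ i ≤ j ≤ 2 only):
  [1..1]={B,S,T2}  "c"  orig:{B,S}
  [2..2]={A,B,S,T0}  "a"  orig:{A,B,S}
  [1..2]={A,S}  "ca"

Original NTs in T[1,2] deriving "ca": ["A", "S"]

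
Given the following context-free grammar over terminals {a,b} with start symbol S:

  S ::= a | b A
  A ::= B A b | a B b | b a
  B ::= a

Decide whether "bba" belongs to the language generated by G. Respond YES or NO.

Convert to CNF:
  S -> T0 A | a
  A -> B X2 | T0 T1 | T1 X3
  B -> a
  T0 -> b
  T1 -> a
  X2 -> A T0
  X3 -> B T0

Fill CYK table bottom-up:
  [0..0]={T0}  "b"  orig:{}
  [1..1]={T0}  "b"  orig:{}
  [2..2]={B,S,T1}  "a"  orig:{B,S}
  [0..1]=∅  "bb"
  [1..2]={A}  "ba"
  [0..2]={S}  "bba"

S ∈ T[0,2] ⇒ YES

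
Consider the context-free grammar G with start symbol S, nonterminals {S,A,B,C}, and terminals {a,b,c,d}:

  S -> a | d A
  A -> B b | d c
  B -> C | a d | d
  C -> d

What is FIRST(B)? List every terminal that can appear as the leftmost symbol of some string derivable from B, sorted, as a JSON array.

Compute FIRST by fixpoint:
pass 1:
  A via A→d c: +{d}
  B via B→a d: +{a}
  B via B→d: +{d}
  C via C→d: +{d}
  S via S→a: +{a}
  S via S→d A: +{d}
  S: {a,d}  A: {d}  B: {a,d}  C: {d}
pass 2:
  A via A→B b: +{a}
  S: {a,d}  A: {a,d}  B: {a,d}  C: {d}
pass 3: (stable)
  S: {a,d}  A: {a,d}  B: {a,d}  C: {d}

FIRST(B) = ["a", "d"]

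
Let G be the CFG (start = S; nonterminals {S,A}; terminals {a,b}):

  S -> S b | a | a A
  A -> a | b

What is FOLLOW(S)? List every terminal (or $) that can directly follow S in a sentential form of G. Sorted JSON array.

FIRST iteration:
pass 1:
  A via A→a: +{a}
  A via A→b: +{b}
  S via S→a: +{a}
  S: {a}  A: {a,b}
pass 2: (no change)
  S: {a}  A: {a,b}

FOLLOW iteration:
seed FOLLOW(S) with $
pass 1:
  S→S b: FOLLOW(S) ⊇ FIRST(b) = {b}; new: +{b}
  S→a A: FOLLOW(A) ⊇ FOLLOW(S) ⊇ {$,b}; new: +{$,b}
  S: {$,b}  A: {$,b}
pass 2: — fixpoint
  S: {$,b}  A: {$,b}

FOLLOW(S) = ["$", "b"]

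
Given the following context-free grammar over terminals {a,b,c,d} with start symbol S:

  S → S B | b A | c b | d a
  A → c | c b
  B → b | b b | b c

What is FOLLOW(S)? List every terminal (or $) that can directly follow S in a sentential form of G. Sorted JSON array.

FIRST sets, iterate to fixpoint:
pass 1:
  A via A→c: +{c}
  B via B→b: +{b}
  S via S→b A: +{b}
  S via S→c b: +{c}
  S via S→d a: +{d}
  FIRST[S]={b,c,d}  FIRST[A]={c}  FIRST[B]={b}
pass 2: (stable)
  FIRST[S]={b,c,d}  FIRST[A]={c}  FIRST[B]={b}

FOLLOW sets:
initialize: $ ∈ FOLLOW(S)
iter 1:
  S→S B: FOLLOW(S) ⊇ FIRST(B) = {b}; new: +{b}
  S→S B: FOLLOW(B) ⊇ FOLLOW(S) ⊇ {$,b}; new: +{$,b}
  S→b A: FOLLOW(A) ⊇ FOLLOW(S) ⊇ {$,b}; new: +{$,b}
  FOLLOW[S]={$,b}  FOLLOW[A]={$,b}  FOLLOW[B]={$,b}
iter 2: (no change)
  FOLLOW[S]={$,b}  FOLLOW[A]={$,b}  FOLLOW[B]={$,b}

FOLLOW(S) = ["$", "b"]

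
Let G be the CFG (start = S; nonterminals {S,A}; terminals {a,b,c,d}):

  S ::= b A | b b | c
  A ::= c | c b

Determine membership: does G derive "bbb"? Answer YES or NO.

Convert to CNF:
  S -> T1 A | T1 T1 | c
  A -> T0 T1 | c
  T0 -> c
  T1 -> b

CYK fill:
  T[0,0] 'b' = {T1}  orig:{}
  T[1,1] 'b' = {T1}  orig:{}
  T[2,2] 'b' = {T1}  orig:{}
  T[0,1] 'bb' = {S}
  T[1,2] 'bb' = {S}
  T[0,2] 'bbb' = ∅

S ∉ T[0,2] ⇒ NO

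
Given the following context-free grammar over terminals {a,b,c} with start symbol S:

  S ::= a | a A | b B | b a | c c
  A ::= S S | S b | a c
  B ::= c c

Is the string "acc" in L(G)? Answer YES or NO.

Convert to CNF:
  S -> T0 B | T0 T1 | T1 A | T2 T2 | a
  A -> S S | S T0 | T1 T2
  B -> T2 T2
  T0 -> b
  T1 -> a
  T2 -> c

Fill CYK table bottom-up:
  [0..0]={S,T1}  "a"  orig:{S}
  [1..1]={T2}  "c"  orig:{}
  [2..2]={T2}  "c"  orig:{}
  [0..1]={A}  "ac"
  [1..2]={B,S}  "cc"
  [0..2]={A}  "acc"

S ∉ T[0,2] ⇒ NO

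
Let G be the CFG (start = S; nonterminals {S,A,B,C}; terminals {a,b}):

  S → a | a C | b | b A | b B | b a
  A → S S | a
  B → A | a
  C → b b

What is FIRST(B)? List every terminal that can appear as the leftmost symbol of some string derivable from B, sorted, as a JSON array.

FIRST sets, iterate to fixpoint:
round 1:
  A via A→a: +{a}
  B via B→A: +{a}
  C via C→b b: +{b}
  S via S→a: +{a}
  S via S→b: +{b}
  FIRST[S]={a,b}  FIRST[A]={a}  FIRST[B]={a}  FIRST[C]={b}
round 2:
  A via A→S S: +{b}
  B via B→A: +{b}
  FIRST[S]={a,b}  FIRST[A]={a,b}  FIRST[B]={a,b}  FIRST[C]={b}
round 3: (no change)
  FIRST[S]={a,b}  FIRST[A]={a,b}  FIRST[B]={a,b}  FIRST[C]={b}

FIRST(B) = ["a", "b"]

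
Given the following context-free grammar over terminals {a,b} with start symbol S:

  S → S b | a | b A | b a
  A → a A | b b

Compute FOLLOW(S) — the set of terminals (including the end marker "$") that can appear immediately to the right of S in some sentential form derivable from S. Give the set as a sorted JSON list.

FIRST iteration:
pass 1:
  A via A→a A: +{a}
  A via A→b b: +{b}
  S via S→a: +{a}
  S via S→b A: +{b}
  FIRST(S)={a,b}  FIRST(A)={a,b}
pass 2: done
  FIRST(S)={a,b}  FIRST(A)={a,b}

Compute FOLLOW by fixpoint:
seed FOLLOW(S) with $
round 1:
  S→S b: FOLLOW(S) ⊇ FIRST(b) = {b}; new: +{b}
  S→b A: FOLLOW(A) ⊇ FOLLOW(S) ⊇ {$,b}; new: +{$,b}
  S: {$,b}  A: {$,b}
round 2: (stable)
  S: {$,b}  A: {$,b}

FOLLOW(S) = ["$", "b"]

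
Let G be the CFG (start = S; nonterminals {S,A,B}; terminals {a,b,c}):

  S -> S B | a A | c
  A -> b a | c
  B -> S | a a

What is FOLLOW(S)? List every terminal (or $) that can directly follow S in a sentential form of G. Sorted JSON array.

FIRST sets, iterate to fixpoint:
round 1:
  A via A→b a: +{b}
  A via A→c: +{c}
  B via B→a a: +{a}
  S via S→a A: +{a}
  S via S→c: +{c}
  FIRST[S]={a,c}  FIRST[A]={b,c}  FIRST[B]={a}
round 2:
  B via B→S: +{c}
  FIRST[S]={a,c}  FIRST[A]={b,c}  FIRST[B]={a,c}
round 3: done
  FIRST[S]={a,c}  FIRST[A]={b,c}  FIRST[B]={a,c}

FOLLOW iteration:
seed FOLLOW(S) with $
iter 1:
  S→S B: FOLLOW(S) ⊇ FIRST(B) = {a,c}; new: +{a,c}
  S→S B: FOLLOW(B) ⊇ FOLLOW(S) ⊇ {$,a,c}; new: +{$,a,c}
  S→a A: FOLLOW(A) ⊇ FOLLOW(S) ⊇ {$,a,c}; new: +{$,a,c}
  S: {$,a,c}  A: {$,a,c}  B: {$,a,c}
iter 2: done
  S: {$,a,c}  A: {$,a,c}  B: {$,a,c}

FOLLOW(S) = ["$", "a", "c"]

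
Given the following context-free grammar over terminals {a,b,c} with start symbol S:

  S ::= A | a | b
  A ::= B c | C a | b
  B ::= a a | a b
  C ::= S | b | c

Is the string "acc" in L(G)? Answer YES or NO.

CNF form of G:
  S -> B T0 | C T1 | a | b
  A -> B T0 | C T1 | b
  B -> T1 T1 | T1 T2
  C -> B T0 | C T1 | a | b | c
  T0 -> c
  T1 -> a
  T2 -> b

CYK table (by increasing span):
  [0..0]={C,S,T1}  "a"  orig:{C,S}
  [1..1]={C,T0}  "c"  orig:{C}
  [2..2]={C,T0}  "c"  orig:{C}
  [0..1]=∅  "ac"
  [1..2]=∅  "cc"
  [0..2]=∅  "acc"

S ∉ T[0,2] ⇒ NO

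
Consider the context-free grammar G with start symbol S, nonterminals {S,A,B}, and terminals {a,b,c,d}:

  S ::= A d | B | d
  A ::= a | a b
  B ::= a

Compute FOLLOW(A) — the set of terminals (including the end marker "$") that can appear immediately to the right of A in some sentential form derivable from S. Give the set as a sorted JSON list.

Compute FIRST by fixpoint:
round 1:
  A via A→a: +{a}
  B via B→a: +{a}
  S via S→A d: +{a}
  S via S→d: +{d}
  FIRST(S)={a,d}  FIRST(A)={a}  FIRST(B)={a}
round 2: — fixpoint
  FIRST(S)={a,d}  FIRST(A)={a}  FIRST(B)={a}

FOLLOW iteration:
FOLLOW(S) := {$}
round 1:
  S→A d: FOLLOW(A) ⊇ FIRST(d) = {d}; new: +{d}
  S→B: FOLLOW(B) ⊇ FOLLOW(S) ⊇ {$}; new: +{$}
  S: {$}  A: {d}  B: {$}
round 2: done
  S: {$}  A: {d}  B: {$}

FOLLOW(A) = ["d"]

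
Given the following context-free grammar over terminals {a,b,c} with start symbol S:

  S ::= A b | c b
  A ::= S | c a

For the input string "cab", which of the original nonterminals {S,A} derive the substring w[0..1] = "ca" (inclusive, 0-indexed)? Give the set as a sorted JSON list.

CNF form of G:
  S -> A T0 | T1 T0
  A -> A T0 | T1 T0 | T1 T2
  T0 -> b
  T1 -> c
  T2 -> a

Fill CYK table bottom-up — only the sub-triangle for w[0..1]:
  cell(0,0) c: {T1}  orig:{}
  cell(1,1) a: {T2}  orig:{}
  cell(0,1) ca: {A}

Original NTs in T[0,1] deriving "ca": ["A"]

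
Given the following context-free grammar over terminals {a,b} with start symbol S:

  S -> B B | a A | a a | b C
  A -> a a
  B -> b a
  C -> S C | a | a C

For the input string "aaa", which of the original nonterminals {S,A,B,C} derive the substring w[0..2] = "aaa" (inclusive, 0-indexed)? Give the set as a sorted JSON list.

CNF form of G:
  S -> B B | T0 A | T0 T0 | T1 C
  A -> T0 T0
  B -> T1 T0
  C -> S C | T0 C | a
  T0 -> a
  T1 -> b

CYK fill, restricted to cells inside w[0..2]:
  cell(0,0) a: {C,T0}  orig:{C}
  cell(1,1) a: {C,T0}  orig:{C}
  cell(2,2) a: {C,T0}  orig:{C}
  cell(0,1) aa: {A,C,S}
  cell(1,2) aa: {A,C,S}
  cell(0,2) aaa: {C,S}

Original NTs in T[0,2] deriving "aaa": ["C", "S"]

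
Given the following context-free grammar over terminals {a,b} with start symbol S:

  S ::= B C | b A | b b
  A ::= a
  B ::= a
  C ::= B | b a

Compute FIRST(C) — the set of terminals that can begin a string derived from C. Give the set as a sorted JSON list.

FIRST sets, iterate to fixpoint:
[1]
  A via A→a: +{a}
  B via B→a: +{a}
  C via C→B: +{a}
  C via C→b a: +{b}
  S via S→B C: +{a}
  S via S→b A: +{b}
  FIRST[S]={a,b}  FIRST[A]={a}  FIRST[B]={a}  FIRST[C]={a,b}
[2] (stable)
  FIRST[S]={a,b}  FIRST[A]={a}  FIRST[B]={a}  FIRST[C]={a,b}

FIRST(C) = ["a", "b"]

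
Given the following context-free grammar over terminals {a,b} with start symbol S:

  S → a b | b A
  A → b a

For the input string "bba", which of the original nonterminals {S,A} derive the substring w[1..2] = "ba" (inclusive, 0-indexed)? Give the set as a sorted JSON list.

CNF form of G:
  S -> T0 A | T1 T0
  A -> T0 T1
  T0 -> b
  T1 -> a

Fill CYK table bottom-up, restricted to cells inside w[1..2]:
  cell(1,1) b: {T0}  orig:{}
  cell(2,2) a: {T1}  orig:{}
  cell(1,2) ba: {A}

Original NTs in T[1,2] deriving "ba": ["A"]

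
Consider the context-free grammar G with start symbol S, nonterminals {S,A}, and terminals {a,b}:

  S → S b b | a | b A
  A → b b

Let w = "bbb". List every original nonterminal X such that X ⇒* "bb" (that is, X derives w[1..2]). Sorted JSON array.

Convert to CNF:
  S -> S X1 | T0 A | a
  A -> T0 T0
  T0 -> b
  X1 -> T0 T0

CYK table (by increasing span) — only the sub-triangle for w[1..2]:
  cell(1,1) b: {T0}  orig:{}
  cell(2,2) b: {T0}  orig:{}
  cell(1,2) bb: {A,X1}  orig:{A}

Original NTs in T[1,2] deriving "bb": ["A"]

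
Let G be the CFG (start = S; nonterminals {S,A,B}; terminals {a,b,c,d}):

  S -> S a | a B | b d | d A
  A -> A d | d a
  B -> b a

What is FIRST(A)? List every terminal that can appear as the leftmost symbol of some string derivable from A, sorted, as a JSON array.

Compute FIRST by fixpoint:
[1]
  A via A→d a: +{d}
  B via B→b a: +{b}
  S via S→a B: +{a}
  S via S→b d: +{b}
  S via S→d A: +{d}
  FIRST(S)={a,b,d}  FIRST(A)={d}  FIRST(B)={b}
[2] done
  FIRST(S)={a,b,d}  FIRST(A)={d}  FIRST(B)={b}

FIRST(A) = ["d"]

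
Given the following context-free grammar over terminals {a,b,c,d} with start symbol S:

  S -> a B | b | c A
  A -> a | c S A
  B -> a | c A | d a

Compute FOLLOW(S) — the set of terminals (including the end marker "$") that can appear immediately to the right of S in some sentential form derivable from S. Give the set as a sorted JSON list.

FIRST iteration:
[1]
  A via A→a: +{a}
  A via A→c S A: +{c}
  B via B→a: +{a}
  B via B→c A: +{c}
  B via B→d a: +{d}
  S via S→a B: +{a}
  S via S→b: +{b}
  S via S→c A: +{c}
  FIRST(S)={a,b,c}  FIRST(A)={a,c}  FIRST(B)={a,c,d}
[2] (stable)
  FIRST(S)={a,b,c}  FIRST(A)={a,c}  FIRST(B)={a,c,d}

Compute FOLLOW by fixpoint:
seed FOLLOW(S) with $
round 1:
  A→c S A: FOLLOW(S) ⊇ FIRST(A) = {a,c}; new: +{a,c}
  S→a B: FOLLOW(B) ⊇ FOLLOW(S) ⊇ {$,a,c}; new: +{$,a,c}
  S→c A: FOLLOW(A) ⊇ FOLLOW(S) ⊇ {$,a,c}; new: +{$,a,c}
  FOLLOW[S]={$,a,c}  FOLLOW[A]={$,a,c}  FOLLOW[B]={$,a,c}
round 2: done
  FOLLOW[S]={$,a,c}  FOLLOW[A]={$,a,c}  FOLLOW[B]={$,a,c}

FOLLOW(S) = ["$", "a", "c"]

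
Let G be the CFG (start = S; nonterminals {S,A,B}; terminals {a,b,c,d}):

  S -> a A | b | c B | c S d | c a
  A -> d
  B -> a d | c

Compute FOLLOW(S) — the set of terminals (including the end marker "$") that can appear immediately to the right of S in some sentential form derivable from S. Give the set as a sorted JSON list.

Compute FIRST by fixpoint:
iter 1:
  A via A→d: +{d}
  B via B→a d: +{a}
  B via B→c: +{c}
  S via S→a A: +{a}
  S via S→b: +{b}
  S via S→c B: +{c}
  FIRST(S)={a,b,c}  FIRST(A)={d}  FIRST(B)={a,c}
iter 2: (stable)
  FIRST(S)={a,b,c}  FIRST(A)={d}  FIRST(B)={a,c}

FOLLOW sets:
FOLLOW(S) := {$}
iter 1:
  S→a A: FOLLOW(A) ⊇ FOLLOW(S) ⊇ {$}; new: +{$}
  S→c B: FOLLOW(B) ⊇ FOLLOW(S) ⊇ {$}; new: +{$}
  S→c S d: FOLLOW(S) ⊇ FIRST(d) = {d}; new: +{d}
  FOLLOW[S]={$,d}  FOLLOW[A]={$}  FOLLOW[B]={$}
iter 2:
  S→a A: FOLLOW(A) ⊇ FOLLOW(S) ⊇ {$,d}; new: +{d}
  S→c B: FOLLOW(B) ⊇ FOLLOW(S) ⊇ {$,d}; new: +{d}
  FOLLOW[S]={$,d}  FOLLOW[A]={$,d}  FOLLOW[B]={$,d}
iter 3: done
  FOLLOW[S]={$,d}  FOLLOW[A]={$,d}  FOLLOW[B]={$,d}

FOLLOW(S) = ["$", "d"]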